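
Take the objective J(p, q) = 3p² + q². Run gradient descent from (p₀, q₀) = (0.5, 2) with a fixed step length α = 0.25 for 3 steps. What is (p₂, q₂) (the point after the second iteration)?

∇J = (6p, 2q)
Step 1: at (0.5, 2), ∇J = (3, 4) → (0.5, 2) − 0.25·(3, 4) = (-0.25, 1)
Step 2: at (-0.25, 1), ∇J = (-1.5, 2) → (-0.25, 1) − 0.25·(-1.5, 2) = (0.125, 0.5)

(0.125, 0.5)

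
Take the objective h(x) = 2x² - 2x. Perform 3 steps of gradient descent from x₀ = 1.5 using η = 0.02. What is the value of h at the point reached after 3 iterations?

h′(x) = 4x - 2
x₁ = 1.5 − 0.02·4 = 1.42
x₂ = 1.42 − 0.02·3.68 = 1.3464
x₃ = 1.3464 − 0.02·3.3856 = 1.278688
h(1.278688) = 0.712710002688

0.712710002688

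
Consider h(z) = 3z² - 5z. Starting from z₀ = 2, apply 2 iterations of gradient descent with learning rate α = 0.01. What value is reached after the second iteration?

1.8642

h′(z) = 6z - 5
Step 1: h′(2) = 7; z₁ = 2 − 0.01·7 = 1.93
Step 2: h′(1.93) = 6.58; z₂ = 1.93 − 0.01·6.58 = 1.8642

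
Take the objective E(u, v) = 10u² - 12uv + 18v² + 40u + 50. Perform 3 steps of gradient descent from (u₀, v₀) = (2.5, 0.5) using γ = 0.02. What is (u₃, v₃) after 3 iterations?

∇E = (20u - 12v + 40, -12u + 36v)
(u₁, v₁) = (2.5, 0.5) − 0.02·(84, -12) = (0.82, 0.74)
(u₂, v₂) = (0.82, 0.74) − 0.02·(47.52, 16.8) = (-0.1304, 0.404)
(u₃, v₃) = (-0.1304, 0.404) − 0.02·(32.544, 16.1088) = (-0.78128, 0.081824)

(-0.78128, 0.081824)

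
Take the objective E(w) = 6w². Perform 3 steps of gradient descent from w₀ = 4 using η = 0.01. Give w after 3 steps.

E′(w) = 12w
Step 1: E′(4) = 48; w₁ = 4 − 0.01·48 = 3.52
Step 2: E′(3.52) = 42.24; w₂ = 3.52 − 0.01·42.24 = 3.0976
Step 3: E′(3.0976) = 37.1712; w₃ = 3.0976 − 0.01·37.1712 = 2.725888

2.725888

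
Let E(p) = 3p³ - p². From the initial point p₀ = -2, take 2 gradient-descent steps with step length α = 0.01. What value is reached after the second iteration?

-2.9664

E′(p) = 9p² - 2p
p₁ = -2 − 0.01·40 = -2.4
p₂ = -2.4 − 0.01·56.64 = -2.9664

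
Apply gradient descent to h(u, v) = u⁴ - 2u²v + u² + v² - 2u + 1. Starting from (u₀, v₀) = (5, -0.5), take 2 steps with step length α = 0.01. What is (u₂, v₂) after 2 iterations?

∇h = (4u³ - 4uv + 2u - 2, -2u² + 2v)
(u₁, v₁) = (5, -0.5) − 0.01·(518, -51) = (-0.18, 0.01)
(u₂, v₂) = (-0.18, 0.01) − 0.01·(-2.376128, -0.0448) = (-0.15623872, 0.010448)

(-0.15623872, 0.010448)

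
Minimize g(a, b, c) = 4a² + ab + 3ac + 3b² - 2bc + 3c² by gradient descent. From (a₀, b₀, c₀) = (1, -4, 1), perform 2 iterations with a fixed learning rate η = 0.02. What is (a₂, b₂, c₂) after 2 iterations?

∇g = (8a + b + 3c, a + 6b - 2c, 3a - 2b + 6c)
Step 1: at (1, -4, 1), ∇g = (7, -25, 17) → (1, -4, 1) − 0.02·(7, -25, 17) = (0.86, -3.5, 0.66)
Step 2: at (0.86, -3.5, 0.66), ∇g = (5.36, -21.46, 13.54) → (0.86, -3.5, 0.66) − 0.02·(5.36, -21.46, 13.54) = (0.7528, -3.0708, 0.3892)

(0.7528, -3.0708, 0.3892)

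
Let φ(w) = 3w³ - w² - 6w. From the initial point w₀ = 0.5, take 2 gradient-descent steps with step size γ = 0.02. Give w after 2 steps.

φ′(w) = 9w² - 2w - 6
w₁ = 0.5 − 0.02·(-4.75) = 0.595
w₂ = 0.595 − 0.02·(-4.003775) = 0.6750755

0.6750755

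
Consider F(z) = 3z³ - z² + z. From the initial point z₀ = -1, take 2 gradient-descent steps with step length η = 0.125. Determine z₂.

F′(z) = 9z² - 2z + 1
z₁ = -1 − 0.125·12 = -2.5
z₂ = -2.5 − 0.125·62.25 = -10.28125

-10.28125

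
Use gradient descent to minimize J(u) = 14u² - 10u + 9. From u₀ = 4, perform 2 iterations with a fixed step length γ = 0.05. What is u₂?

J′(u) = 28u - 10
u₁ = 4 − 0.05·102 = -1.1
u₂ = -1.1 − 0.05·(-40.8) = 0.94

0.94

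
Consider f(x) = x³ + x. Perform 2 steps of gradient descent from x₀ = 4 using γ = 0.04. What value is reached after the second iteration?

f′(x) = 3x² + 1
x₁ = 4 − 0.04·49 = 2.04
x₂ = 2.04 − 0.04·13.4848 = 1.500608

1.500608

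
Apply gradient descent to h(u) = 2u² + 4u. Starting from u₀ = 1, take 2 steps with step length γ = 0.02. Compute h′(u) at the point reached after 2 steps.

6.7712

h′(u) = 4u + 4
Step 1: h′(1) = 8; u₁ = 1 − 0.02·8 = 0.84
Step 2: h′(0.84) = 7.36; u₂ = 0.84 − 0.02·7.36 = 0.6928
h′(u) at (0.6928) = 6.7712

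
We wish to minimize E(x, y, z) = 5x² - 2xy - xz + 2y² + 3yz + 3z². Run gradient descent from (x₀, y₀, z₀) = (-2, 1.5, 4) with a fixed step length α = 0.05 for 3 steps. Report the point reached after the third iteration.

∇E = (10x - 2y - z, -2x + 4y + 3z, -x + 3y + 6z)
(x₁, y₁, z₁) = (-2, 1.5, 4) − 0.05·(-27, 22, 30.5) = (-0.65, 0.4, 2.475)
(x₂, y₂, z₂) = (-0.65, 0.4, 2.475) − 0.05·(-9.775, 10.325, 16.7) = (-0.16125, -0.11625, 1.64)
(x₃, y₃, z₃) = (-0.16125, -0.11625, 1.64) − 0.05·(-3.02, 4.7775, 9.6525) = (-0.01025, -0.355125, 1.157375)

(-0.01025, -0.355125, 1.157375)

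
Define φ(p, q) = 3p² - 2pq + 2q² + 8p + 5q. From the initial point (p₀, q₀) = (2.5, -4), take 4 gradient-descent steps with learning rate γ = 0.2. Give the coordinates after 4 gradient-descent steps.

∇φ = (6p - 2q + 8, -2p + 4q + 5)
(p₁, q₁) = (2.5, -4) − 0.2·(31, -16) = (-3.7, -0.8)
(p₂, q₂) = (-3.7, -0.8) − 0.2·(-12.6, 9.2) = (-1.18, -2.64)
(p₃, q₃) = (-1.18, -2.64) − 0.2·(6.2, -3.2) = (-2.42, -2)
(p₄, q₄) = (-2.42, -2) − 0.2·(-2.52, 1.84) = (-1.916, -2.368)

(-1.916, -2.368)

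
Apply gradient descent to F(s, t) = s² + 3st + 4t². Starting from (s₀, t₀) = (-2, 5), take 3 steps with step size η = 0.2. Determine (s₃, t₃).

∇F = (2s + 3t, 3s + 8t)
(s₁, t₁) = (-2, 5) − 0.2·(11, 34) = (-4.2, -1.8)
(s₂, t₂) = (-4.2, -1.8) − 0.2·(-13.8, -27) = (-1.44, 3.6)
(s₃, t₃) = (-1.44, 3.6) − 0.2·(7.92, 24.48) = (-3.024, -1.296)

(-3.024, -1.296)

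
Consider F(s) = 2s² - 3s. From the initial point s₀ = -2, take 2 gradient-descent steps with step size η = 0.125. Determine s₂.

F′(s) = 4s - 3
s₁ = -2 − 0.125·(-11) = -0.625
s₂ = -0.625 − 0.125·(-5.5) = 0.0625

0.0625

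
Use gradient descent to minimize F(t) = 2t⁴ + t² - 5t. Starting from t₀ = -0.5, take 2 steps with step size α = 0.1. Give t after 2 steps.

0.6536

F′(t) = 8t³ + 2t - 5
Step 1: F′(-0.5) = -7; t₁ = -0.5 − 0.1·(-7) = 0.2
Step 2: F′(0.2) = -4.536; t₂ = 0.2 − 0.1·(-4.536) = 0.6536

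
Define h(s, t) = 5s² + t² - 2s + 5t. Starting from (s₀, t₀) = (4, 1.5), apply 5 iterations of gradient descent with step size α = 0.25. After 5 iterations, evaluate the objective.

4156.9814453125

∇h = (10s - 2, 2t + 5)
Step 1: at (4, 1.5), ∇h = (38, 8) → (4, 1.5) − 0.25·(38, 8) = (-5.5, -0.5)
Step 2: at (-5.5, -0.5), ∇h = (-57, 4) → (-5.5, -0.5) − 0.25·(-57, 4) = (8.75, -1.5)
Step 3: at (8.75, -1.5), ∇h = (85.5, 2) → (8.75, -1.5) − 0.25·(85.5, 2) = (-12.625, -2)
Step 4: at (-12.625, -2), ∇h = (-128.25, 1) → (-12.625, -2) − 0.25·(-128.25, 1) = (19.4375, -2.25)
Step 5: at (19.4375, -2.25), ∇h = (192.375, 0.5) → (19.4375, -2.25) − 0.25·(192.375, 0.5) = (-28.65625, -2.375)
h(-28.65625, -2.375) = 4156.9814453125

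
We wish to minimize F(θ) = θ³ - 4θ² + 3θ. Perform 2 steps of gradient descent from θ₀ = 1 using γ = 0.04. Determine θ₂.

1.165632

F′(θ) = 3θ² - 8θ + 3
Step 1: F′(1) = -2; θ₁ = 1 − 0.04·(-2) = 1.08
Step 2: F′(1.08) = -2.1408; θ₂ = 1.08 − 0.04·(-2.1408) = 1.165632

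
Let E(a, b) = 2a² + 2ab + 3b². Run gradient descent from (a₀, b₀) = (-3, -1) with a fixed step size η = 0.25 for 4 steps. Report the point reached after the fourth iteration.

(-0.5625, -0.875)

∇E = (4a + 2b, 2a + 6b)
(a₁, b₁) = (-3, -1) − 0.25·(-14, -12) = (0.5, 2)
(a₂, b₂) = (0.5, 2) − 0.25·(6, 13) = (-1, -1.25)
(a₃, b₃) = (-1, -1.25) − 0.25·(-6.5, -9.5) = (0.625, 1.125)
(a₄, b₄) = (0.625, 1.125) − 0.25·(4.75, 8) = (-0.5625, -0.875)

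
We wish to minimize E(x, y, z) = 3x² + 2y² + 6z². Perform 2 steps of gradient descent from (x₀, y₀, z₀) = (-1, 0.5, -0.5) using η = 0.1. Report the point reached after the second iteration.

(-0.16, 0.18, -0.02)

∇E = (6x, 4y, 12z)
(x₁, y₁, z₁) = (-1, 0.5, -0.5) − 0.1·(-6, 2, -6) = (-0.4, 0.3, 0.1)
(x₂, y₂, z₂) = (-0.4, 0.3, 0.1) − 0.1·(-2.4, 1.2, 1.2) = (-0.16, 0.18, -0.02)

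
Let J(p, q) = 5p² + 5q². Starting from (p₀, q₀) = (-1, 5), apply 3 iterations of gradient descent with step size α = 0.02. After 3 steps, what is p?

-0.512

∇J = (10p, 10q)
Step 1: at (-1, 5), ∇J = (-10, 50) → (-1, 5) − 0.02·(-10, 50) = (-0.8, 4)
Step 2: at (-0.8, 4), ∇J = (-8, 40) → (-0.8, 4) − 0.02·(-8, 40) = (-0.64, 3.2)
Step 3: at (-0.64, 3.2), ∇J = (-6.4, 32) → (-0.64, 3.2) − 0.02·(-6.4, 32) = (-0.512, 2.56)
p = -0.512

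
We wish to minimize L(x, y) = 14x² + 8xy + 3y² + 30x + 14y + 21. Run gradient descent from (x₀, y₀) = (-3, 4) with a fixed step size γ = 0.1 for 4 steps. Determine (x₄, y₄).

∇L = (28x + 8y + 30, 8x + 6y + 14)
(x₁, y₁) = (-3, 4) − 0.1·(-22, 14) = (-0.8, 2.6)
(x₂, y₂) = (-0.8, 2.6) − 0.1·(28.4, 23.2) = (-3.64, 0.28)
(x₃, y₃) = (-3.64, 0.28) − 0.1·(-69.68, -13.44) = (3.328, 1.624)
(x₄, y₄) = (3.328, 1.624) − 0.1·(136.176, 50.368) = (-10.2896, -3.4128)

(-10.2896, -3.4128)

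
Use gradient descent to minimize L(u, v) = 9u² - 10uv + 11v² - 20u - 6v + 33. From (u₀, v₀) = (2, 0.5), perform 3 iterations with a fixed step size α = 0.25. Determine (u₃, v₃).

∇L = (18u - 10v - 20, -10u + 22v - 6)
(u₁, v₁) = (2, 0.5) − 0.25·(11, -15) = (-0.75, 4.25)
(u₂, v₂) = (-0.75, 4.25) − 0.25·(-76, 95) = (18.25, -19.5)
(u₃, v₃) = (18.25, -19.5) − 0.25·(503.5, -617.5) = (-107.625, 134.875)

(-107.625, 134.875)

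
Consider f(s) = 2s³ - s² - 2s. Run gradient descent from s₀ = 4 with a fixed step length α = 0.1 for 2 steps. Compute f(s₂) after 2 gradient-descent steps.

-11983.675912192

f′(s) = 6s² - 2s - 2
Step 1: f′(4) = 86; s₁ = 4 − 0.1·86 = -4.6
Step 2: f′(-4.6) = 134.16; s₂ = -4.6 − 0.1·134.16 = -18.016
f(-18.016) = -11983.675912192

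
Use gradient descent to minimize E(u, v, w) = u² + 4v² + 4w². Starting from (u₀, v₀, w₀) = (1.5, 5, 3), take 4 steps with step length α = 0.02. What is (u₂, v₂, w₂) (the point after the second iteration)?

∇E = (2u, 8v, 8w)
Step 1: at (1.5, 5, 3), ∇E = (3, 40, 24) → (1.5, 5, 3) − 0.02·(3, 40, 24) = (1.44, 4.2, 2.52)
Step 2: at (1.44, 4.2, 2.52), ∇E = (2.88, 33.6, 20.16) → (1.44, 4.2, 2.52) − 0.02·(2.88, 33.6, 20.16) = (1.3824, 3.528, 2.1168)

(1.3824, 3.528, 2.1168)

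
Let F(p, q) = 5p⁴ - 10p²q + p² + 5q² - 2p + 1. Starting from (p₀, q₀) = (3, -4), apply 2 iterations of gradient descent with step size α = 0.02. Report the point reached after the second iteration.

∇F = (20p³ - 20pq + 2p - 2, -10p² + 10q)
(p₁, q₁) = (3, -4) − 0.02·(784, -130) = (-12.68, -1.4)
(p₂, q₂) = (-12.68, -1.4) − 0.02·(-41156.81664, -1621.824) = (810.4563328, 31.03648)

(810.4563328, 31.03648)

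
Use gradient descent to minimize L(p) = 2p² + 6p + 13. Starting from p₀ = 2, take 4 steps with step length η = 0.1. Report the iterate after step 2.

-0.24

L′(p) = 4p + 6
p₁ = 2 − 0.1·14 = 0.6
p₂ = 0.6 − 0.1·8.4 = -0.24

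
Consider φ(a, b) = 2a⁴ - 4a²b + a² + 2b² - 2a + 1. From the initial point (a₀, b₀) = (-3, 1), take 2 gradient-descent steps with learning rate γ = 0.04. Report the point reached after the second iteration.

(-31.672, 5.9152)

∇φ = (8a³ - 8ab + 2a - 2, -4a² + 4b)
Step 1: at (-3, 1), ∇φ = (-200, -32) → (-3, 1) − 0.04·(-200, -32) = (5, 2.28)
Step 2: at (5, 2.28), ∇φ = (916.8, -90.88) → (5, 2.28) − 0.04·(916.8, -90.88) = (-31.672, 5.9152)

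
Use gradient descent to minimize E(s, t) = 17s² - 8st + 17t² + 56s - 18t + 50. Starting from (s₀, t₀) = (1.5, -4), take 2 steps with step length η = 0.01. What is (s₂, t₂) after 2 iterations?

(-0.6746, -1.3556)

∇E = (34s - 8t + 56, -8s + 34t - 18)
Step 1: at (1.5, -4), ∇E = (139, -166) → (1.5, -4) − 0.01·(139, -166) = (0.11, -2.34)
Step 2: at (0.11, -2.34), ∇E = (78.46, -98.44) → (0.11, -2.34) − 0.01·(78.46, -98.44) = (-0.6746, -1.3556)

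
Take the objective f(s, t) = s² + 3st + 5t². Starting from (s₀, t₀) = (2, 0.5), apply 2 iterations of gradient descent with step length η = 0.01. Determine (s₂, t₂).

∇f = (2s + 3t, 3s + 10t)
(s₁, t₁) = (2, 0.5) − 0.01·(5.5, 11) = (1.945, 0.39)
(s₂, t₂) = (1.945, 0.39) − 0.01·(5.06, 9.735) = (1.8944, 0.29265)

(1.8944, 0.29265)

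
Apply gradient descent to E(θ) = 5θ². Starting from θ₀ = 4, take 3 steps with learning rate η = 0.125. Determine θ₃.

-0.0625

E′(θ) = 10θ
θ₁ = 4 − 0.125·40 = -1
θ₂ = -1 − 0.125·(-10) = 0.25
θ₃ = 0.25 − 0.125·2.5 = -0.0625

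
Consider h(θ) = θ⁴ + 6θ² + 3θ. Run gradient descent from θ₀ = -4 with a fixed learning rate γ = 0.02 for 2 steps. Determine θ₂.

h′(θ) = 4θ³ + 12θ + 3
θ₁ = -4 − 0.02·(-301) = 2.02
θ₂ = 2.02 − 0.02·60.209632 = 0.81580736

0.81580736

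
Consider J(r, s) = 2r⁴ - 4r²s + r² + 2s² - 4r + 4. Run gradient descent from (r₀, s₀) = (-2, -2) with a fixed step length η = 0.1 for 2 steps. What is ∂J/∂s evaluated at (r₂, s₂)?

∇J = (8r³ - 8rs + 2r - 4, -4r² + 4s)
(r₁, s₁) = (-2, -2) − 0.1·(-104, -24) = (8.4, 0.4)
(r₂, s₂) = (8.4, 0.4) − 0.1·(4727.552, -280.64) = (-464.3552, 28.464)
∂J/∂s at (-464.3552, 28.464) = -862389.15106816

-862389.15106816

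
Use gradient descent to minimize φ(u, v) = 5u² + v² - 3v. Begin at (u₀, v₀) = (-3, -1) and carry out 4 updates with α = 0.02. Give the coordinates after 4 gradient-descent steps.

(-1.2288, -0.6233664)

∇φ = (10u, 2v - 3)
Step 1: at (-3, -1), ∇φ = (-30, -5) → (-3, -1) − 0.02·(-30, -5) = (-2.4, -0.9)
Step 2: at (-2.4, -0.9), ∇φ = (-24, -4.8) → (-2.4, -0.9) − 0.02·(-24, -4.8) = (-1.92, -0.804)
Step 3: at (-1.92, -0.804), ∇φ = (-19.2, -4.608) → (-1.92, -0.804) − 0.02·(-19.2, -4.608) = (-1.536, -0.71184)
Step 4: at (-1.536, -0.71184), ∇φ = (-15.36, -4.42368) → (-1.536, -0.71184) − 0.02·(-15.36, -4.42368) = (-1.2288, -0.6233664)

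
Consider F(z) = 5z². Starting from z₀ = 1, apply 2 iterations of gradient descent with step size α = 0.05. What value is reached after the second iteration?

F′(z) = 10z
Step 1: F′(1) = 10; z₁ = 1 − 0.05·10 = 0.5
Step 2: F′(0.5) = 5; z₂ = 0.5 − 0.05·5 = 0.25

0.25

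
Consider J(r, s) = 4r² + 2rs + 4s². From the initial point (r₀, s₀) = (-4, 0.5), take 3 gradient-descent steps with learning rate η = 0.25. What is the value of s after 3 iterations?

5.625

∇J = (8r + 2s, 2r + 8s)
(r₁, s₁) = (-4, 0.5) − 0.25·(-31, -4) = (3.75, 1.5)
(r₂, s₂) = (3.75, 1.5) − 0.25·(33, 19.5) = (-4.5, -3.375)
(r₃, s₃) = (-4.5, -3.375) − 0.25·(-42.75, -36) = (6.1875, 5.625)
s = 5.625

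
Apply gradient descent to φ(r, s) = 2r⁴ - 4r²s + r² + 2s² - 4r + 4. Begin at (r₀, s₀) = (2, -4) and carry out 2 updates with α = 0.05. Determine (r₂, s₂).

(34.5376, 1.952)

∇φ = (8r³ - 8rs + 2r - 4, -4r² + 4s)
(r₁, s₁) = (2, -4) − 0.05·(128, -32) = (-4.4, -2.4)
(r₂, s₂) = (-4.4, -2.4) − 0.05·(-778.752, -87.04) = (34.5376, 1.952)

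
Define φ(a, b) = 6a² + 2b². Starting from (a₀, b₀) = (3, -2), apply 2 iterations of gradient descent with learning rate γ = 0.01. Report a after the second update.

2.3232

∇φ = (12a, 4b)
Step 1: at (3, -2), ∇φ = (36, -8) → (3, -2) − 0.01·(36, -8) = (2.64, -1.92)
Step 2: at (2.64, -1.92), ∇φ = (31.68, -7.68) → (2.64, -1.92) − 0.01·(31.68, -7.68) = (2.3232, -1.8432)
a = 2.3232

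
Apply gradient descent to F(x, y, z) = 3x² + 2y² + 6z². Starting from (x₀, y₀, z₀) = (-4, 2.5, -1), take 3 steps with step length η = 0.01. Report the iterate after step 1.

(-3.76, 2.4, -0.88)

∇F = (6x, 4y, 12z)
(x₁, y₁, z₁) = (-4, 2.5, -1) − 0.01·(-24, 10, -12) = (-3.76, 2.4, -0.88)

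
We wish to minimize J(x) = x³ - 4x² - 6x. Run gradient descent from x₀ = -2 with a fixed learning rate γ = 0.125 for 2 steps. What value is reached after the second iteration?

J′(x) = 3x² - 8x - 6
Step 1: J′(-2) = 22; x₁ = -2 − 0.125·22 = -4.75
Step 2: J′(-4.75) = 99.6875; x₂ = -4.75 − 0.125·99.6875 = -17.2109375

-17.2109375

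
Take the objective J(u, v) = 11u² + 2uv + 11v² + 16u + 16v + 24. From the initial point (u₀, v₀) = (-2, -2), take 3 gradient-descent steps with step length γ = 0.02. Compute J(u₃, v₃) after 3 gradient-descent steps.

∇J = (22u + 2v + 16, 2u + 22v + 16)
(u₁, v₁) = (-2, -2) − 0.02·(-32, -32) = (-1.36, -1.36)
(u₂, v₂) = (-1.36, -1.36) − 0.02·(-16.64, -16.64) = (-1.0272, -1.0272)
(u₃, v₃) = (-1.0272, -1.0272) − 0.02·(-8.6528, -8.6528) = (-0.854144, -0.854144)
J(-0.854144, -0.854144) = 14.176879345664

14.176879345664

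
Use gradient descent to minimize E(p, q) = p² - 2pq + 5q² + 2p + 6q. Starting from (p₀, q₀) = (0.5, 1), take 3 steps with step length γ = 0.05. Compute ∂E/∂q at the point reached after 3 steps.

2.312

∇E = (2p - 2q + 2, -2p + 10q + 6)
Step 1: at (0.5, 1), ∇E = (1, 15) → (0.5, 1) − 0.05·(1, 15) = (0.45, 0.25)
Step 2: at (0.45, 0.25), ∇E = (2.4, 7.6) → (0.45, 0.25) − 0.05·(2.4, 7.6) = (0.33, -0.13)
Step 3: at (0.33, -0.13), ∇E = (2.92, 4.04) → (0.33, -0.13) − 0.05·(2.92, 4.04) = (0.184, -0.332)
∂E/∂q at (0.184, -0.332) = 2.312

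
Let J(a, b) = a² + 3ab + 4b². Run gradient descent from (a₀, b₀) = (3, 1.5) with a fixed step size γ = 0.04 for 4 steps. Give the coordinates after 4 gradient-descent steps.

∇J = (2a + 3b, 3a + 8b)
Step 1: at (3, 1.5), ∇J = (10.5, 21) → (3, 1.5) − 0.04·(10.5, 21) = (2.58, 0.66)
Step 2: at (2.58, 0.66), ∇J = (7.14, 13.02) → (2.58, 0.66) − 0.04·(7.14, 13.02) = (2.2944, 0.1392)
Step 3: at (2.2944, 0.1392), ∇J = (5.0064, 7.9968) → (2.2944, 0.1392) − 0.04·(5.0064, 7.9968) = (2.094144, -0.180672)
Step 4: at (2.094144, -0.180672), ∇J = (3.646272, 4.837056) → (2.094144, -0.180672) − 0.04·(3.646272, 4.837056) = (1.94829312, -0.37415424)

(1.94829312, -0.37415424)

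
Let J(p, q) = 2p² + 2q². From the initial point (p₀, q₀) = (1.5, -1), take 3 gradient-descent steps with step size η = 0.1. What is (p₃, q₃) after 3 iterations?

∇J = (4p, 4q)
(p₁, q₁) = (1.5, -1) − 0.1·(6, -4) = (0.9, -0.6)
(p₂, q₂) = (0.9, -0.6) − 0.1·(3.6, -2.4) = (0.54, -0.36)
(p₃, q₃) = (0.54, -0.36) − 0.1·(2.16, -1.44) = (0.324, -0.216)

(0.324, -0.216)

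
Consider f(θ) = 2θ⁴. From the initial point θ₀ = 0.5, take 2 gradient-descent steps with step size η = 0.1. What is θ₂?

0.3488

f′(θ) = 8θ³
θ₁ = 0.5 − 0.1·1 = 0.4
θ₂ = 0.4 − 0.1·0.512 = 0.3488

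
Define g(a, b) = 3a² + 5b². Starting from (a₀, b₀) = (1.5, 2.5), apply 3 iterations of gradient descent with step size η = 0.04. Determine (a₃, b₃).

(0.658464, 0.54)

∇g = (6a, 10b)
Step 1: at (1.5, 2.5), ∇g = (9, 25) → (1.5, 2.5) − 0.04·(9, 25) = (1.14, 1.5)
Step 2: at (1.14, 1.5), ∇g = (6.84, 15) → (1.14, 1.5) − 0.04·(6.84, 15) = (0.8664, 0.9)
Step 3: at (0.8664, 0.9), ∇g = (5.1984, 9) → (0.8664, 0.9) − 0.04·(5.1984, 9) = (0.658464, 0.54)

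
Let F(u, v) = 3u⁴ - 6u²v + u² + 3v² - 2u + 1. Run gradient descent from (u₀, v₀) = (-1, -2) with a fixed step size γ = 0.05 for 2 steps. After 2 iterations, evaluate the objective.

∇F = (12u³ - 12uv + 2u - 2, -6u² + 6v)
(u₁, v₁) = (-1, -2) − 0.05·(-40, -18) = (1, -1.1)
(u₂, v₂) = (1, -1.1) − 0.05·(25.2, -12.6) = (-0.26, -0.47)
F(-0.26, -0.47) = 2.45464128

2.45464128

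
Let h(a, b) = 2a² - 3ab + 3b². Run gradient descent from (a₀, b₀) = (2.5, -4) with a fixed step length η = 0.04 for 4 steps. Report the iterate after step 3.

(0.64032, -1.31104)

∇h = (4a - 3b, -3a + 6b)
(a₁, b₁) = (2.5, -4) − 0.04·(22, -31.5) = (1.62, -2.74)
(a₂, b₂) = (1.62, -2.74) − 0.04·(14.7, -21.3) = (1.032, -1.888)
(a₃, b₃) = (1.032, -1.888) − 0.04·(9.792, -14.424) = (0.64032, -1.31104)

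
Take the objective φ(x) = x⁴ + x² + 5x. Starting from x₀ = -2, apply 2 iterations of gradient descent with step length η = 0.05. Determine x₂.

-0.636775

φ′(x) = 4x³ + 2x + 5
Step 1: φ′(-2) = -31; x₁ = -2 − 0.05·(-31) = -0.45
Step 2: φ′(-0.45) = 3.7355; x₂ = -0.45 − 0.05·3.7355 = -0.636775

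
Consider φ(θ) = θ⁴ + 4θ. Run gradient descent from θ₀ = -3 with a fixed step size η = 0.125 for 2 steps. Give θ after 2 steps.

-490.5

φ′(θ) = 4θ³ + 4
θ₁ = -3 − 0.125·(-104) = 10
θ₂ = 10 − 0.125·4004 = -490.5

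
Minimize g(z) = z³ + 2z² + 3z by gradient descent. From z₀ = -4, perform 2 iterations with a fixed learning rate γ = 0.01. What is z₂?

-4.773675

g′(z) = 3z² + 4z + 3
z₁ = -4 − 0.01·35 = -4.35
z₂ = -4.35 − 0.01·42.3675 = -4.773675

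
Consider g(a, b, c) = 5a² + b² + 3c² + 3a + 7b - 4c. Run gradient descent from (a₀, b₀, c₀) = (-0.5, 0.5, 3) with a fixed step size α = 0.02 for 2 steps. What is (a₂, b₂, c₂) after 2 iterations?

(-0.428, 0.1864, 2.4736)

∇g = (10a + 3, 2b + 7, 6c - 4)
(a₁, b₁, c₁) = (-0.5, 0.5, 3) − 0.02·(-2, 8, 14) = (-0.46, 0.34, 2.72)
(a₂, b₂, c₂) = (-0.46, 0.34, 2.72) − 0.02·(-1.6, 7.68, 12.32) = (-0.428, 0.1864, 2.4736)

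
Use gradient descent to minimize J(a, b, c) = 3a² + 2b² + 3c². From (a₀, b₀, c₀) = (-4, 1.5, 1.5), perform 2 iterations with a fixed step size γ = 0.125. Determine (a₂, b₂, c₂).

∇J = (6a, 4b, 6c)
(a₁, b₁, c₁) = (-4, 1.5, 1.5) − 0.125·(-24, 6, 9) = (-1, 0.75, 0.375)
(a₂, b₂, c₂) = (-1, 0.75, 0.375) − 0.125·(-6, 3, 2.25) = (-0.25, 0.375, 0.09375)

(-0.25, 0.375, 0.09375)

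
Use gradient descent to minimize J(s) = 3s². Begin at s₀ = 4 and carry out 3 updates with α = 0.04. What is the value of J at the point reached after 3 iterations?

J′(s) = 6s
s₁ = 4 − 0.04·24 = 3.04
s₂ = 3.04 − 0.04·18.24 = 2.3104
s₃ = 2.3104 − 0.04·13.8624 = 1.755904
J(1.755904) = 9.249596571648

9.249596571648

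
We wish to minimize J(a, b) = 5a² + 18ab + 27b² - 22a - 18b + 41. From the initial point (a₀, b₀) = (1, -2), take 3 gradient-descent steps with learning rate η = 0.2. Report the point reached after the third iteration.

(897.064, 2501.008)

∇J = (10a + 18b - 22, 18a + 54b - 18)
Step 1: at (1, -2), ∇J = (-48, -108) → (1, -2) − 0.2·(-48, -108) = (10.6, 19.6)
Step 2: at (10.6, 19.6), ∇J = (436.8, 1231.2) → (10.6, 19.6) − 0.2·(436.8, 1231.2) = (-76.76, -226.64)
Step 3: at (-76.76, -226.64), ∇J = (-4869.12, -13638.24) → (-76.76, -226.64) − 0.2·(-4869.12, -13638.24) = (897.064, 2501.008)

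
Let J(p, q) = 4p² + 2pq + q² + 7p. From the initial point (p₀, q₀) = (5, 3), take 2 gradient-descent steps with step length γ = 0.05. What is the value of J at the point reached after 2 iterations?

∇J = (8p + 2q + 7, 2p + 2q)
(p₁, q₁) = (5, 3) − 0.05·(53, 16) = (2.35, 2.2)
(p₂, q₂) = (2.35, 2.2) − 0.05·(30.2, 9.1) = (0.84, 1.745)
J(0.84, 1.745) = 14.679025

14.679025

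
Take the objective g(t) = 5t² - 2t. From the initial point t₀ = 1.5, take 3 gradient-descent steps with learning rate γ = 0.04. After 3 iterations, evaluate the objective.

g′(t) = 10t - 2
Step 1: g′(1.5) = 13; t₁ = 1.5 − 0.04·13 = 0.98
Step 2: g′(0.98) = 7.8; t₂ = 0.98 − 0.04·7.8 = 0.668
Step 3: g′(0.668) = 4.68; t₃ = 0.668 − 0.04·4.68 = 0.4808
g(0.4808) = 0.1942432

0.1942432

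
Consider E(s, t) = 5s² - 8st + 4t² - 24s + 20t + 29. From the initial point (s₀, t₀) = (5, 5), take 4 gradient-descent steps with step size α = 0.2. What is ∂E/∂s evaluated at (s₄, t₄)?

-600.9568

∇E = (10s - 8t - 24, -8s + 8t + 20)
(s₁, t₁) = (5, 5) − 0.2·(-14, 20) = (7.8, 1)
(s₂, t₂) = (7.8, 1) − 0.2·(46, -34.4) = (-1.4, 7.88)
(s₃, t₃) = (-1.4, 7.88) − 0.2·(-101.04, 94.24) = (18.808, -10.968)
(s₄, t₄) = (18.808, -10.968) − 0.2·(251.824, -218.208) = (-31.5568, 32.6736)
∂E/∂s at (-31.5568, 32.6736) = -600.9568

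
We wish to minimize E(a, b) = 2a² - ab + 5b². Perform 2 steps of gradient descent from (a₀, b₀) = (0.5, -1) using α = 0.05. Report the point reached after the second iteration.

(0.25625, -0.22)

∇E = (4a - b, -a + 10b)
(a₁, b₁) = (0.5, -1) − 0.05·(3, -10.5) = (0.35, -0.475)
(a₂, b₂) = (0.35, -0.475) − 0.05·(1.875, -5.1) = (0.25625, -0.22)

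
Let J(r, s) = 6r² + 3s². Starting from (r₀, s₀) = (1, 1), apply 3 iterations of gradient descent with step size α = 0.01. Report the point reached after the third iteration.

(0.681472, 0.830584)

∇J = (12r, 6s)
Step 1: at (1, 1), ∇J = (12, 6) → (1, 1) − 0.01·(12, 6) = (0.88, 0.94)
Step 2: at (0.88, 0.94), ∇J = (10.56, 5.64) → (0.88, 0.94) − 0.01·(10.56, 5.64) = (0.7744, 0.8836)
Step 3: at (0.7744, 0.8836), ∇J = (9.2928, 5.3016) → (0.7744, 0.8836) − 0.01·(9.2928, 5.3016) = (0.681472, 0.830584)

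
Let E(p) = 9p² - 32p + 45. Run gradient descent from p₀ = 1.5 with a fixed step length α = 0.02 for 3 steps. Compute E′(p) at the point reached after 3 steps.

E′(p) = 18p - 32
Step 1: E′(1.5) = -5; p₁ = 1.5 − 0.02·(-5) = 1.6
Step 2: E′(1.6) = -3.2; p₂ = 1.6 − 0.02·(-3.2) = 1.664
Step 3: E′(1.664) = -2.048; p₃ = 1.664 − 0.02·(-2.048) = 1.70496
E′(p) at (1.70496) = -1.31072

-1.31072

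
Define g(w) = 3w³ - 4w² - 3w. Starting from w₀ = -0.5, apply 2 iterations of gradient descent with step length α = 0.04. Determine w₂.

g′(w) = 9w² - 8w - 3
Step 1: g′(-0.5) = 3.25; w₁ = -0.5 − 0.04·3.25 = -0.63
Step 2: g′(-0.63) = 5.6121; w₂ = -0.63 − 0.04·5.6121 = -0.854484

-0.854484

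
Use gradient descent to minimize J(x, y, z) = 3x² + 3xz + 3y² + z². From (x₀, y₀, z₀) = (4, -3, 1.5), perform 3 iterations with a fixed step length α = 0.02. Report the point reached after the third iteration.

∇J = (6x + 3z, 6y, 3x + 2z)
Step 1: at (4, -3, 1.5), ∇J = (28.5, -18, 15) → (4, -3, 1.5) − 0.02·(28.5, -18, 15) = (3.43, -2.64, 1.2)
Step 2: at (3.43, -2.64, 1.2), ∇J = (24.18, -15.84, 12.69) → (3.43, -2.64, 1.2) − 0.02·(24.18, -15.84, 12.69) = (2.9464, -2.3232, 0.9462)
Step 3: at (2.9464, -2.3232, 0.9462), ∇J = (20.517, -13.9392, 10.7316) → (2.9464, -2.3232, 0.9462) − 0.02·(20.517, -13.9392, 10.7316) = (2.53606, -2.044416, 0.731568)

(2.53606, -2.044416, 0.731568)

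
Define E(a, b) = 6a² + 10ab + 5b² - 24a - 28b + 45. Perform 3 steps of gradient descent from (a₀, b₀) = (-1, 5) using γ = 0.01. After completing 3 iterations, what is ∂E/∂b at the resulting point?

5.72864

∇E = (12a + 10b - 24, 10a + 10b - 28)
Step 1: at (-1, 5), ∇E = (14, 12) → (-1, 5) − 0.01·(14, 12) = (-1.14, 4.88)
Step 2: at (-1.14, 4.88), ∇E = (11.12, 9.4) → (-1.14, 4.88) − 0.01·(11.12, 9.4) = (-1.2512, 4.786)
Step 3: at (-1.2512, 4.786), ∇E = (8.8456, 7.348) → (-1.2512, 4.786) − 0.01·(8.8456, 7.348) = (-1.339656, 4.71252)
∂E/∂b at (-1.339656, 4.71252) = 5.72864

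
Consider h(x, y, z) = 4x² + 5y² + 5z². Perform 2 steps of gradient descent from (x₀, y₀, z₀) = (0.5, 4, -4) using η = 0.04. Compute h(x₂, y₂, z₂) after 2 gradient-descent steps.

∇h = (8x, 10y, 10z)
Step 1: at (0.5, 4, -4), ∇h = (4, 40, -40) → (0.5, 4, -4) − 0.04·(4, 40, -40) = (0.34, 2.4, -2.4)
Step 2: at (0.34, 2.4, -2.4), ∇h = (2.72, 24, -24) → (0.34, 2.4, -2.4) − 0.04·(2.72, 24, -24) = (0.2312, 1.44, -1.44)
h(0.2312, 1.44, -1.44) = 20.94981376

20.94981376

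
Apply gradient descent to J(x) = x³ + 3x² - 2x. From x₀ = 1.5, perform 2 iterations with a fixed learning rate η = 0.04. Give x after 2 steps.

J′(x) = 3x² + 6x - 2
x₁ = 1.5 − 0.04·13.75 = 0.95
x₂ = 0.95 − 0.04·6.4075 = 0.6937

0.6937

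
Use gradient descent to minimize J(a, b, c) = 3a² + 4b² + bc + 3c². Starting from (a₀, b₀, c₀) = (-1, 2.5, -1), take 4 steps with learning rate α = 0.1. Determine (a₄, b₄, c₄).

(-0.0256, 0.02845, -0.0655)

∇J = (6a, 8b + c, b + 6c)
Step 1: at (-1, 2.5, -1), ∇J = (-6, 19, -3.5) → (-1, 2.5, -1) − 0.1·(-6, 19, -3.5) = (-0.4, 0.6, -0.65)
Step 2: at (-0.4, 0.6, -0.65), ∇J = (-2.4, 4.15, -3.3) → (-0.4, 0.6, -0.65) − 0.1·(-2.4, 4.15, -3.3) = (-0.16, 0.185, -0.32)
Step 3: at (-0.16, 0.185, -0.32), ∇J = (-0.96, 1.16, -1.735) → (-0.16, 0.185, -0.32) − 0.1·(-0.96, 1.16, -1.735) = (-0.064, 0.069, -0.1465)
Step 4: at (-0.064, 0.069, -0.1465), ∇J = (-0.384, 0.4055, -0.81) → (-0.064, 0.069, -0.1465) − 0.1·(-0.384, 0.4055, -0.81) = (-0.0256, 0.02845, -0.0655)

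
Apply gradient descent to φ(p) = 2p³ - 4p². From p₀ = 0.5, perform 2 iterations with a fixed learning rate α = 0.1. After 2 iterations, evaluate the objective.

-2.02468359375

φ′(p) = 6p² - 8p
p₁ = 0.5 − 0.1·(-2.5) = 0.75
p₂ = 0.75 − 0.1·(-2.625) = 1.0125
φ(1.0125) = -2.02468359375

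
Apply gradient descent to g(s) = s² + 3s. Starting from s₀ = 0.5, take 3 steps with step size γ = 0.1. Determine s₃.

g′(s) = 2s + 3
s₁ = 0.5 − 0.1·4 = 0.1
s₂ = 0.1 − 0.1·3.2 = -0.22
s₃ = -0.22 − 0.1·2.56 = -0.476

-0.476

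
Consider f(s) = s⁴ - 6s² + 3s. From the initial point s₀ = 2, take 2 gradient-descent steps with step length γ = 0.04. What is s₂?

1.58137344

f′(s) = 4s³ - 12s + 3
s₁ = 2 − 0.04·11 = 1.56
s₂ = 1.56 − 0.04·(-0.534336) = 1.58137344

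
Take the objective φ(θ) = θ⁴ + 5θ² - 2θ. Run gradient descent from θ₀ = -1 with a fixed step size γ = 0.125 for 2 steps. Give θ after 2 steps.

φ′(θ) = 4θ³ + 10θ - 2
Step 1: φ′(-1) = -16; θ₁ = -1 − 0.125·(-16) = 1
Step 2: φ′(1) = 12; θ₂ = 1 − 0.125·12 = -0.5

-0.5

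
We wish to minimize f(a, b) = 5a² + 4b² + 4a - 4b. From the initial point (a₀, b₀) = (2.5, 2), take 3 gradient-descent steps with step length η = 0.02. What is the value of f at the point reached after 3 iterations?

∇f = (10a + 4, 8b - 4)
(a₁, b₁) = (2.5, 2) − 0.02·(29, 12) = (1.92, 1.76)
(a₂, b₂) = (1.92, 1.76) − 0.02·(23.2, 10.08) = (1.456, 1.5584)
(a₃, b₃) = (1.456, 1.5584) − 0.02·(18.56, 8.4672) = (1.0848, 1.389056)
f(1.0848, 1.389056) = 12.384837484544

12.384837484544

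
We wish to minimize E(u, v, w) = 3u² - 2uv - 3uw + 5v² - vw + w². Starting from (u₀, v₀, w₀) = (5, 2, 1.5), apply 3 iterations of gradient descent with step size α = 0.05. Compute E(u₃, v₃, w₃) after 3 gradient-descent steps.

4.09885078125

∇E = (6u - 2v - 3w, -2u + 10v - w, -3u - v + 2w)
Step 1: at (5, 2, 1.5), ∇E = (21.5, 8.5, -14) → (5, 2, 1.5) − 0.05·(21.5, 8.5, -14) = (3.925, 1.575, 2.2)
Step 2: at (3.925, 1.575, 2.2), ∇E = (13.8, 5.7, -8.95) → (3.925, 1.575, 2.2) − 0.05·(13.8, 5.7, -8.95) = (3.235, 1.29, 2.6475)
Step 3: at (3.235, 1.29, 2.6475), ∇E = (8.8875, 3.7825, -5.7) → (3.235, 1.29, 2.6475) − 0.05·(8.8875, 3.7825, -5.7) = (2.790625, 1.100875, 2.9325)
E(2.790625, 1.100875, 2.9325) = 4.09885078125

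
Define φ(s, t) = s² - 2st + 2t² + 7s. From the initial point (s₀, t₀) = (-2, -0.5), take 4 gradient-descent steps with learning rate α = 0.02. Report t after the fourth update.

-0.65975168

∇φ = (2s - 2t + 7, -2s + 4t)
Step 1: at (-2, -0.5), ∇φ = (4, 2) → (-2, -0.5) − 0.02·(4, 2) = (-2.08, -0.54)
Step 2: at (-2.08, -0.54), ∇φ = (3.92, 2) → (-2.08, -0.54) − 0.02·(3.92, 2) = (-2.1584, -0.58)
Step 3: at (-2.1584, -0.58), ∇φ = (3.8432, 1.9968) → (-2.1584, -0.58) − 0.02·(3.8432, 1.9968) = (-2.235264, -0.619936)
Step 4: at (-2.235264, -0.619936), ∇φ = (3.769344, 1.990784) → (-2.235264, -0.619936) − 0.02·(3.769344, 1.990784) = (-2.31065088, -0.65975168)
t = -0.65975168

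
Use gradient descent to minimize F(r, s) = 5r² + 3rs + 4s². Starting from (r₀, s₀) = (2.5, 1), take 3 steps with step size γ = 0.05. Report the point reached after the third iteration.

∇F = (10r + 3s, 3r + 8s)
(r₁, s₁) = (2.5, 1) − 0.05·(28, 15.5) = (1.1, 0.225)
(r₂, s₂) = (1.1, 0.225) − 0.05·(11.675, 5.1) = (0.51625, -0.03)
(r₃, s₃) = (0.51625, -0.03) − 0.05·(5.0725, 1.30875) = (0.262625, -0.0954375)

(0.262625, -0.0954375)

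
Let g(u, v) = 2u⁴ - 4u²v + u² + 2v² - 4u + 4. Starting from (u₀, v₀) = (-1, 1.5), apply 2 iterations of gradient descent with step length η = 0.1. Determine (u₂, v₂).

∇g = (8u³ - 8uv + 2u - 4, -4u² + 4v)
Step 1: at (-1, 1.5), ∇g = (-2, 2) → (-1, 1.5) − 0.1·(-2, 2) = (-0.8, 1.3)
Step 2: at (-0.8, 1.3), ∇g = (-1.376, 2.64) → (-0.8, 1.3) − 0.1·(-1.376, 2.64) = (-0.6624, 1.036)

(-0.6624, 1.036)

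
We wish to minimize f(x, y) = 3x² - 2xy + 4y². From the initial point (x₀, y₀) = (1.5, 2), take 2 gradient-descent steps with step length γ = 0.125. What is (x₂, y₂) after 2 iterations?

(0.3125, 0.21875)

∇f = (6x - 2y, -2x + 8y)
Step 1: at (1.5, 2), ∇f = (5, 13) → (1.5, 2) − 0.125·(5, 13) = (0.875, 0.375)
Step 2: at (0.875, 0.375), ∇f = (4.5, 1.25) → (0.875, 0.375) − 0.125·(4.5, 1.25) = (0.3125, 0.21875)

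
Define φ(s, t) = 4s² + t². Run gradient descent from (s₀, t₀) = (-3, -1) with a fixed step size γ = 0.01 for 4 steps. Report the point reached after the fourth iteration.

(-2.14917888, -0.92236816)

∇φ = (8s, 2t)
Step 1: at (-3, -1), ∇φ = (-24, -2) → (-3, -1) − 0.01·(-24, -2) = (-2.76, -0.98)
Step 2: at (-2.76, -0.98), ∇φ = (-22.08, -1.96) → (-2.76, -0.98) − 0.01·(-22.08, -1.96) = (-2.5392, -0.9604)
Step 3: at (-2.5392, -0.9604), ∇φ = (-20.3136, -1.9208) → (-2.5392, -0.9604) − 0.01·(-20.3136, -1.9208) = (-2.336064, -0.941192)
Step 4: at (-2.336064, -0.941192), ∇φ = (-18.688512, -1.882384) → (-2.336064, -0.941192) − 0.01·(-18.688512, -1.882384) = (-2.14917888, -0.92236816)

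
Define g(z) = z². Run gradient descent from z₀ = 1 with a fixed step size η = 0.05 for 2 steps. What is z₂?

0.81

g′(z) = 2z
z₁ = 1 − 0.05·2 = 0.9
z₂ = 0.9 − 0.05·1.8 = 0.81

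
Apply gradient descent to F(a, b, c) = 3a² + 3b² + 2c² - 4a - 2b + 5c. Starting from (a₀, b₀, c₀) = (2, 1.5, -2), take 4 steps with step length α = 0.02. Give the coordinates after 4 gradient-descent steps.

∇F = (6a - 4, 6b - 2, 4c + 5)
Step 1: at (2, 1.5, -2), ∇F = (8, 7, -3) → (2, 1.5, -2) − 0.02·(8, 7, -3) = (1.84, 1.36, -1.94)
Step 2: at (1.84, 1.36, -1.94), ∇F = (7.04, 6.16, -2.76) → (1.84, 1.36, -1.94) − 0.02·(7.04, 6.16, -2.76) = (1.6992, 1.2368, -1.8848)
Step 3: at (1.6992, 1.2368, -1.8848), ∇F = (6.1952, 5.4208, -2.5392) → (1.6992, 1.2368, -1.8848) − 0.02·(6.1952, 5.4208, -2.5392) = (1.575296, 1.128384, -1.834016)
Step 4: at (1.575296, 1.128384, -1.834016), ∇F = (5.451776, 4.770304, -2.336064) → (1.575296, 1.128384, -1.834016) − 0.02·(5.451776, 4.770304, -2.336064) = (1.46626048, 1.03297792, -1.78729472)

(1.46626048, 1.03297792, -1.78729472)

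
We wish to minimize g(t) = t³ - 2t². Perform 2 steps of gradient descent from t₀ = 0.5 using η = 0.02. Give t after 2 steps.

g′(t) = 3t² - 4t
Step 1: g′(0.5) = -1.25; t₁ = 0.5 − 0.02·(-1.25) = 0.525
Step 2: g′(0.525) = -1.273125; t₂ = 0.525 − 0.02·(-1.273125) = 0.5504625

0.5504625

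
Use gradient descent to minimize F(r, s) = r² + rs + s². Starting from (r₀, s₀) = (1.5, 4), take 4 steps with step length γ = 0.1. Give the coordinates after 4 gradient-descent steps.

∇F = (2r + s, r + 2s)
Step 1: at (1.5, 4), ∇F = (7, 9.5) → (1.5, 4) − 0.1·(7, 9.5) = (0.8, 3.05)
Step 2: at (0.8, 3.05), ∇F = (4.65, 6.9) → (0.8, 3.05) − 0.1·(4.65, 6.9) = (0.335, 2.36)
Step 3: at (0.335, 2.36), ∇F = (3.03, 5.055) → (0.335, 2.36) − 0.1·(3.03, 5.055) = (0.032, 1.8545)
Step 4: at (0.032, 1.8545), ∇F = (1.9185, 3.741) → (0.032, 1.8545) − 0.1·(1.9185, 3.741) = (-0.15985, 1.4804)

(-0.15985, 1.4804)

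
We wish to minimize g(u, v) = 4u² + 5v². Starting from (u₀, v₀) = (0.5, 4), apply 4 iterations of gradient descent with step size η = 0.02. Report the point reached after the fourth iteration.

∇g = (8u, 10v)
Step 1: at (0.5, 4), ∇g = (4, 40) → (0.5, 4) − 0.02·(4, 40) = (0.42, 3.2)
Step 2: at (0.42, 3.2), ∇g = (3.36, 32) → (0.42, 3.2) − 0.02·(3.36, 32) = (0.3528, 2.56)
Step 3: at (0.3528, 2.56), ∇g = (2.8224, 25.6) → (0.3528, 2.56) − 0.02·(2.8224, 25.6) = (0.296352, 2.048)
Step 4: at (0.296352, 2.048), ∇g = (2.370816, 20.48) → (0.296352, 2.048) − 0.02·(2.370816, 20.48) = (0.24893568, 1.6384)

(0.24893568, 1.6384)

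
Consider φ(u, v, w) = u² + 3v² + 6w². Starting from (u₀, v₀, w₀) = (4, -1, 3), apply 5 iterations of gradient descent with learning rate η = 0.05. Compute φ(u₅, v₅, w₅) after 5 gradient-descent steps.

5.6692599267

∇φ = (2u, 6v, 12w)
Step 1: at (4, -1, 3), ∇φ = (8, -6, 36) → (4, -1, 3) − 0.05·(8, -6, 36) = (3.6, -0.7, 1.2)
Step 2: at (3.6, -0.7, 1.2), ∇φ = (7.2, -4.2, 14.4) → (3.6, -0.7, 1.2) − 0.05·(7.2, -4.2, 14.4) = (3.24, -0.49, 0.48)
Step 3: at (3.24, -0.49, 0.48), ∇φ = (6.48, -2.94, 5.76) → (3.24, -0.49, 0.48) − 0.05·(6.48, -2.94, 5.76) = (2.916, -0.343, 0.192)
Step 4: at (2.916, -0.343, 0.192), ∇φ = (5.832, -2.058, 2.304) → (2.916, -0.343, 0.192) − 0.05·(5.832, -2.058, 2.304) = (2.6244, -0.2401, 0.0768)
Step 5: at (2.6244, -0.2401, 0.0768), ∇φ = (5.2488, -1.4406, 0.9216) → (2.6244, -0.2401, 0.0768) − 0.05·(5.2488, -1.4406, 0.9216) = (2.36196, -0.16807, 0.03072)
φ(2.36196, -0.16807, 0.03072) = 5.6692599267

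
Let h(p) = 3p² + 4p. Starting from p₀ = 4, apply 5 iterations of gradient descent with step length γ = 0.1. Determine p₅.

h′(p) = 6p + 4
p₁ = 4 − 0.1·28 = 1.2
p₂ = 1.2 − 0.1·11.2 = 0.08
p₃ = 0.08 − 0.1·4.48 = -0.368
p₄ = -0.368 − 0.1·1.792 = -0.5472
p₅ = -0.5472 − 0.1·0.7168 = -0.61888

-0.61888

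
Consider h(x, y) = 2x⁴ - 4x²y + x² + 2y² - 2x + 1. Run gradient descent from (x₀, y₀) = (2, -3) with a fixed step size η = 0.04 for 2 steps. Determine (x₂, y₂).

∇h = (8x³ - 8xy + 2x - 2, -4x² + 4y)
Step 1: at (2, -3), ∇h = (114, -28) → (2, -3) − 0.04·(114, -28) = (-2.56, -1.88)
Step 2: at (-2.56, -1.88), ∇h = (-179.840128, -33.7344) → (-2.56, -1.88) − 0.04·(-179.840128, -33.7344) = (4.63360512, -0.530624)

(4.63360512, -0.530624)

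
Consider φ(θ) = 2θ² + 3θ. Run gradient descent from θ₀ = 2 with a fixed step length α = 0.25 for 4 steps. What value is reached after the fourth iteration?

-0.75

φ′(θ) = 4θ + 3
θ₁ = 2 − 0.25·11 = -0.75
θ₂ = -0.75 − 0.25·0 = -0.75
θ₃ = -0.75 − 0.25·0 = -0.75
θ₄ = -0.75 − 0.25·0 = -0.75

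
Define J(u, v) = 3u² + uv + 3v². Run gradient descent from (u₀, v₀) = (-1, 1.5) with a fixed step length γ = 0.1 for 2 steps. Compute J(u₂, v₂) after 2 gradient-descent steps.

0.491825

∇J = (6u + v, u + 6v)
Step 1: at (-1, 1.5), ∇J = (-4.5, 8) → (-1, 1.5) − 0.1·(-4.5, 8) = (-0.55, 0.7)
Step 2: at (-0.55, 0.7), ∇J = (-2.6, 3.65) → (-0.55, 0.7) − 0.1·(-2.6, 3.65) = (-0.29, 0.335)
J(-0.29, 0.335) = 0.491825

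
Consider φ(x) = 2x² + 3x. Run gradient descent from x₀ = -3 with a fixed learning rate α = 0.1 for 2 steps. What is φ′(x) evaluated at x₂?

-3.24

φ′(x) = 4x + 3
x₁ = -3 − 0.1·(-9) = -2.1
x₂ = -2.1 − 0.1·(-5.4) = -1.56
φ′(x) at (-1.56) = -3.24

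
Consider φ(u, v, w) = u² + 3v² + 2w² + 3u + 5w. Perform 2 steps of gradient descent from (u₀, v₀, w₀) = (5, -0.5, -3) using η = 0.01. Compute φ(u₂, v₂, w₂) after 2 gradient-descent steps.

39.38286416

∇φ = (2u + 3, 6v, 4w + 5)
Step 1: at (5, -0.5, -3), ∇φ = (13, -3, -7) → (5, -0.5, -3) − 0.01·(13, -3, -7) = (4.87, -0.47, -2.93)
Step 2: at (4.87, -0.47, -2.93), ∇φ = (12.74, -2.82, -6.72) → (4.87, -0.47, -2.93) − 0.01·(12.74, -2.82, -6.72) = (4.7426, -0.4418, -2.8628)
φ(4.7426, -0.4418, -2.8628) = 39.38286416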